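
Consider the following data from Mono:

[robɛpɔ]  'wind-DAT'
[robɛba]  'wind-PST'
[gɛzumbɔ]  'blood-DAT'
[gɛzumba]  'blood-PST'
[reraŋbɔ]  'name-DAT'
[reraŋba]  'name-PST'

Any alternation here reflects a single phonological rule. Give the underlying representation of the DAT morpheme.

/-pɔ/

The DAT morpheme has two allomorphs, [-bɔ] and [-pɔ].
The PST suffix, which begins with [b], is invariant after every stem; so [b] is not altered by any rule here.
So the underlying form is /-pɔ/, and voiceless stops become voiced after a nasal.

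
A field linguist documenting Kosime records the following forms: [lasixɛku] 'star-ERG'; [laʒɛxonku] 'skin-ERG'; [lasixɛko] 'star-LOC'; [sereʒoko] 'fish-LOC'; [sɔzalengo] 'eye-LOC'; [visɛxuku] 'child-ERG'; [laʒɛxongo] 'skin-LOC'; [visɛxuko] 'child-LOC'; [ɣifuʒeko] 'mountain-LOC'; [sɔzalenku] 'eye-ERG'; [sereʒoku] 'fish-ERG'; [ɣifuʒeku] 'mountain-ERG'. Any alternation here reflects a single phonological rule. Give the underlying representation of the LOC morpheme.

The LOC morpheme has two allomorphs, [-go] and [-ko].
By contrast the ERG suffix keeps its initial [k] throughout — that segment must be underlying.
So the underlying form is /-go/, and voiced stops become voiceless after a vowel.

/-go/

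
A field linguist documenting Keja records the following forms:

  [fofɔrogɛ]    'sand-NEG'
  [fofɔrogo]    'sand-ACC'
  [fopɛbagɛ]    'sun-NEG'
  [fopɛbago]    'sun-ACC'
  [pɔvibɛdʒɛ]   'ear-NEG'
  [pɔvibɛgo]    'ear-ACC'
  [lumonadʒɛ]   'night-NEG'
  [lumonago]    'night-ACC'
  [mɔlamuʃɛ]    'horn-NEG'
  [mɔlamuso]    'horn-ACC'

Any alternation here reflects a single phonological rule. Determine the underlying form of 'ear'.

/pɔvibɛdʒ/

The root 'ear' surfaces as [pɔvibɛdʒɛ] and [pɔvibɛgo], with a stem-final [dʒ] ~ [g] alternation.
Compare 'sand', with invariant [g] in [fofɔrogɛ] and [fofɔrogo]: an analysis with underlying /g/ and a rule producing [dʒ] before the NEG suffix would wrongly predict alternation here too.
The underlying segment must be /dʒ/; palato-alveolar /dʒ/ and /ʃ/ become [g] and [s] when no front vowel follows, yielding [g] there.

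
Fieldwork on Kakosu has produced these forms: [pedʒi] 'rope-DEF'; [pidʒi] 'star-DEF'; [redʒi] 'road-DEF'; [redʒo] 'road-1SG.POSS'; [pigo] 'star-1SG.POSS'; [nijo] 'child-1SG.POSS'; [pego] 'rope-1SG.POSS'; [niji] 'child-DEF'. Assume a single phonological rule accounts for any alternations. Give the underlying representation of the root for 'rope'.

The stem for 'rope' ends in [dʒ] in [pedʒi] but [g] in [pego].
Compare 'road', with invariant [dʒ] in [redʒi] and [redʒo]: an analysis with underlying /dʒ/ and a rule producing [g] before the 1SG.POSS suffix would wrongly predict alternation here too.
Therefore /g/ is basic and [dʒ] is derived by palatalization before a front vowel (/g/ becomes palato-alveolar [dʒ] before a front vowel).
The underlying form of 'rope' is therefore /peg/.

/peg/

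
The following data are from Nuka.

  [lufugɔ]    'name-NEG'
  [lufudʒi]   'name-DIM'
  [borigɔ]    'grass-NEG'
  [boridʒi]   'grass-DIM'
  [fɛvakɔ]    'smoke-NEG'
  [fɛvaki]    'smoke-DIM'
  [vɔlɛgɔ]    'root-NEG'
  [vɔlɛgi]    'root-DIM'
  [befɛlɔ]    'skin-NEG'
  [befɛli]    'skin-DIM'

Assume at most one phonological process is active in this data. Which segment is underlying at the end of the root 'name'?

The stem for 'name' ends in [g] in [lufugɔ] but [dʒ] in [lufudʒi].
If /g/ were underlying and a rule turned it into [dʒ] before the DIM suffix, 'root' would also alternate; but it has [g] in both [vɔlɛgɔ] and [vɔlɛgi].
The underlying segment must be /dʒ/; palato-alveolar /dʒ/ becomes [g] when no front vowel follows, yielding [g] there.

/dʒ/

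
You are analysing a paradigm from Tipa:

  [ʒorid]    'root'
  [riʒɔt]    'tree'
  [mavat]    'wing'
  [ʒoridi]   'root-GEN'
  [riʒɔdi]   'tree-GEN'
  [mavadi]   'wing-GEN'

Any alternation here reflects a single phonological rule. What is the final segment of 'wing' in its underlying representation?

'wing' shows [t] ~ [d] at the end of the stem ([mavat] vs [mavadi]).
The stem 'root' ([ʒorid], [ʒoridi]) shows [d] unchanged in both environments, so [d] cannot be basic with [t] derived in isolation.
The underlying segment must be /t/; voiceless stops become voiced between vowels, yielding [d] there.

/t/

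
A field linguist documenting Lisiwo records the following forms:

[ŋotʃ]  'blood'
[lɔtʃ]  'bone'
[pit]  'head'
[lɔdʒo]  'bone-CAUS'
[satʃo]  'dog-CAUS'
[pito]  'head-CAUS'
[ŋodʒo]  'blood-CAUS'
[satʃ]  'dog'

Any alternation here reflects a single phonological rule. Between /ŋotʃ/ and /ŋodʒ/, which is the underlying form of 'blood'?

In [ŋotʃ] and [ŋodʒo] the final segment of 'blood' alternates: [tʃ] ~ [dʒ].
Compare 'dog', with invariant [tʃ] in [satʃ] and [satʃo]: an analysis with underlying /tʃ/ and a rule producing [dʒ] before the CAUS suffix would wrongly predict alternation here too.
The underlying segment must be /dʒ/; voiced obstruents become voiceless word-finally, yielding [tʃ] there.

/ŋodʒ/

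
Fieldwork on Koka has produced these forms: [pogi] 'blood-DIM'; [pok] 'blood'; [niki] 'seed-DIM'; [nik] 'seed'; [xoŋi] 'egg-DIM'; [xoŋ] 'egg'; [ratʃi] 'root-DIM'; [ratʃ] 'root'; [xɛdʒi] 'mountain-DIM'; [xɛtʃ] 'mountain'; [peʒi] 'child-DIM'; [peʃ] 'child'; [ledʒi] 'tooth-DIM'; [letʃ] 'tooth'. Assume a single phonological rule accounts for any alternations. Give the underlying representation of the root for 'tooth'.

/ledʒ/

The stem for 'tooth' ends in [dʒ] in [ledʒi] but [tʃ] in [letʃ].
Compare 'root', with invariant [tʃ] in [ratʃi] and [ratʃ]: an analysis with underlying /tʃ/ and a rule producing [dʒ] before the DIM suffix would wrongly predict alternation here too.
Therefore /dʒ/ is basic and [tʃ] is derived by word-final obstruent devoicing (voiced obstruents become voiceless word-finally).
So 'tooth' = /ledʒ/.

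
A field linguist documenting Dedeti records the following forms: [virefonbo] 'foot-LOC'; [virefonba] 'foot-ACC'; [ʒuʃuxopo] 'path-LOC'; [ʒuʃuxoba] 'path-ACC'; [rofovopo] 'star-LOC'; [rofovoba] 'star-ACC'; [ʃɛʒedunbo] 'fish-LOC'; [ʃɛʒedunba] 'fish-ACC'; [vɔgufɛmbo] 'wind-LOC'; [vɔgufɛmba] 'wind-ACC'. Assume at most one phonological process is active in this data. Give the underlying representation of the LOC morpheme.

The LOC morpheme has two allomorphs, [-bo] and [-po].
By contrast the ACC suffix keeps its initial [b] throughout — that segment must be underlying.
The LOC suffix is therefore /-po/ underlyingly, with post-nasal voicing: voiceless stops become voiced after a nasal.

/-po/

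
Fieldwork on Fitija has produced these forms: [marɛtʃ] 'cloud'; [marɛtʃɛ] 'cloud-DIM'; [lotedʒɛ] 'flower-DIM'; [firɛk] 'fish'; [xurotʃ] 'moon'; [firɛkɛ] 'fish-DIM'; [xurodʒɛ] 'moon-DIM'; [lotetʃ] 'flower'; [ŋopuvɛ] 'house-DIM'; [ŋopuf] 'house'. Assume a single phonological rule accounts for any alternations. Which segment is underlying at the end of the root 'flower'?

/dʒ/

The stem for 'flower' ends in [dʒ] in [lotedʒɛ] but [tʃ] in [lotetʃ].
But 'cloud' keeps [tʃ] in both environments ([marɛtʃɛ], [marɛtʃ]), so there is no rule changing /tʃ/ to [dʒ] before the DIM suffix.
So /dʒ/ is underlying, and a rule of word-final obstruent devoicing — voiced obstruents become voiceless word-finally — gives [tʃ].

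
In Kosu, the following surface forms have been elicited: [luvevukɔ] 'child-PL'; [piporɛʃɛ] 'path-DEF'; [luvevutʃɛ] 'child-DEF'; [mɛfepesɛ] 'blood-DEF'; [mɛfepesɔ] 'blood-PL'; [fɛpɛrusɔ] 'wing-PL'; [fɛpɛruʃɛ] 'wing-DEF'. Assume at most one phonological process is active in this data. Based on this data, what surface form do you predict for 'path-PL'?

[piporɛsɔ]

'wing' shows [ʃ] ~ [s] at the end of the stem ([fɛpɛruʃɛ] vs [fɛpɛrusɔ]).
But 'blood' keeps [s] in both environments ([mɛfepesɛ], [mɛfepesɔ]), so there is no rule changing /s/ to [ʃ] before the DEF suffix.
So /ʃ/ is underlying, and a rule of depalatalization — palato-alveolar /tʃ/ and /ʃ/ become [k] and [s] when no front vowel follows — gives [s].
From [piporɛʃɛ] the stem 'path' is /piporɛʃ/; when no front vowel follows this yields [piporɛsɔ].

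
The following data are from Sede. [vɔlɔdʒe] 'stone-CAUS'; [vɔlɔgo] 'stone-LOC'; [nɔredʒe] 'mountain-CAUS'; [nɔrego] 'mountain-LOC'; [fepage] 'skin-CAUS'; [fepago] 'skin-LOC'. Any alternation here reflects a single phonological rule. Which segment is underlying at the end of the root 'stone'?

'stone' shows [dʒ] ~ [g] at the end of the stem ([vɔlɔdʒe] vs [vɔlɔgo]).
The stem 'skin' ([fepage], [fepago]) shows [g] unchanged in both environments, so [g] cannot be basic with [dʒ] derived before the CAUS suffix.
The alternation reflects depalatalization: palato-alveolar /dʒ/ becomes [g] when no front vowel follows. /dʒ/ is underlying.

/dʒ/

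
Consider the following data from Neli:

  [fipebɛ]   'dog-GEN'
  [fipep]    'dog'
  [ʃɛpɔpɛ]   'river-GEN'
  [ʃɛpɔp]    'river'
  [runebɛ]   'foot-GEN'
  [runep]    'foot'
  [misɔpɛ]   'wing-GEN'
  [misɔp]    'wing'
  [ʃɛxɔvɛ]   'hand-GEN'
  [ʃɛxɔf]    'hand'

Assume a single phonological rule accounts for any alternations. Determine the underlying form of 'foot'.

/runeb/

The stem for 'foot' ends in [b] in [runebɛ] but [p] in [runep].
Compare 'river', with invariant [p] in [ʃɛpɔpɛ] and [ʃɛpɔp]: an analysis with underlying /p/ and a rule producing [b] before the GEN suffix would wrongly predict alternation here too.
The underlying segment must be /b/; voiced obstruents become voiceless word-finally, yielding [p] there.
The underlying form of 'foot' is therefore /runeb/.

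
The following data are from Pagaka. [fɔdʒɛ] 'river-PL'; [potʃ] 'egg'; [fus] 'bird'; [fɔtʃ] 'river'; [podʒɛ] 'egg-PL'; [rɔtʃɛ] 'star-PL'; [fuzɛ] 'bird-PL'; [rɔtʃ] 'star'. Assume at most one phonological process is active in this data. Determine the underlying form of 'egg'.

/podʒ/

In [potʃ] and [podʒɛ] the final segment of 'egg' alternates: [tʃ] ~ [dʒ].
The stem 'star' ([rɔtʃ], [rɔtʃɛ]) shows [tʃ] unchanged in both environments, so [tʃ] cannot be basic with [dʒ] derived before the PL suffix.
The underlying segment must be /dʒ/; voiced obstruents become voiceless word-finally, yielding [tʃ] there.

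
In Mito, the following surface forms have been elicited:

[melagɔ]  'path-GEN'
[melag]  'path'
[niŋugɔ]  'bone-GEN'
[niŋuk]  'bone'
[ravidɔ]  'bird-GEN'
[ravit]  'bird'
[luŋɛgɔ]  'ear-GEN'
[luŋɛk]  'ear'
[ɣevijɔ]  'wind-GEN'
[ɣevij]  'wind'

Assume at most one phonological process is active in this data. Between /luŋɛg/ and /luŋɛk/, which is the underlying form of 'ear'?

'ear' shows [g] ~ [k] at the end of the stem ([luŋɛgɔ] vs [luŋɛk]).
If /g/ were underlying and a rule turned it into [k] in isolation, 'path' would also alternate; but it has [g] in both [melagɔ] and [melag].
The underlying segment must be /k/; voiceless stops become voiced between vowels, yielding [g] there.

/luŋɛk/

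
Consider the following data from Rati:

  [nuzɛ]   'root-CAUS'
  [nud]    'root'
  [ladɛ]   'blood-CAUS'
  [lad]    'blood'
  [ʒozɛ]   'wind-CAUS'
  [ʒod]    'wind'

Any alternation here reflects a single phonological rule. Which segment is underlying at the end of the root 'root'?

The stem for 'root' ends in [z] in [nuzɛ] but [d] in [nud].
Compare 'blood', with invariant [d] in [ladɛ] and [lad]: an analysis with underlying /d/ and a rule producing [z] before the CAUS suffix would wrongly predict alternation here too.
So /z/ is underlying, and a rule of word-final hardening — voiced fricatives become stops word-finally — gives [d].

/z/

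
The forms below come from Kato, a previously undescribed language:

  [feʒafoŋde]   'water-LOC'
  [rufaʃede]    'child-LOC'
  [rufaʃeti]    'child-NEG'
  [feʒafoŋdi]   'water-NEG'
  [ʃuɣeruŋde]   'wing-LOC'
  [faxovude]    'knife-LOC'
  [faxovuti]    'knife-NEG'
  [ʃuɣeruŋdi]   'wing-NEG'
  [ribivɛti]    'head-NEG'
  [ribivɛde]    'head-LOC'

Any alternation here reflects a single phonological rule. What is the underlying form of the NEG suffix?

The NEG morpheme has two allomorphs, [-di] and [-ti].
By contrast the LOC suffix keeps its initial [d] throughout — that segment must be underlying.
The NEG suffix is therefore /-ti/ underlyingly, with post-nasal voicing: voiceless stops become voiced after a nasal.

/-ti/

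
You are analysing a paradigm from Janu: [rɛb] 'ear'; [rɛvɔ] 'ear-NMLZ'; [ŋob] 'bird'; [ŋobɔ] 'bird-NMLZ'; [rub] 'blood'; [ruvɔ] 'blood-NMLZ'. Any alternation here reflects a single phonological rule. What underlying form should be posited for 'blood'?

In [rub] and [ruvɔ] the final segment of 'blood' alternates: [b] ~ [v].
If /b/ were underlying and a rule turned it into [v] before the NMLZ suffix, 'bird' would also alternate; but it has [b] in both [ŋob] and [ŋobɔ].
Therefore /v/ is basic and [b] is derived by word-final hardening (voiced fricatives become stops word-finally).
The underlying form of 'blood' is therefore /ruv/.

/ruv/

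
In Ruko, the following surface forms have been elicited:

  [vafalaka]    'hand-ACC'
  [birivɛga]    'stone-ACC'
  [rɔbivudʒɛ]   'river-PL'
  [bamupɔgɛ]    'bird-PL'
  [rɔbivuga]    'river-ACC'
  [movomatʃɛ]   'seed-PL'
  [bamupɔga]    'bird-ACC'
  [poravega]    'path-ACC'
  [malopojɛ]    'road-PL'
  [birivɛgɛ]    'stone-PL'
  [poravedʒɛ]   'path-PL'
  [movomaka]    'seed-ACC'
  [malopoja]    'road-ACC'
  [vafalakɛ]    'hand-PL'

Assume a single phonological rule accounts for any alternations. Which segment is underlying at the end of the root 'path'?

/dʒ/

The root 'path' surfaces as [poravedʒɛ] and [poravega], with a stem-final [dʒ] ~ [g] alternation.
If /g/ were underlying and a rule turned it into [dʒ] before the PL suffix, 'stone' would also alternate; but it has [g] in both [birivɛgɛ] and [birivɛga].
The underlying segment must be /dʒ/; palato-alveolar /tʃ/ and /dʒ/ become [k] and [g] when no front vowel follows, yielding [g] there.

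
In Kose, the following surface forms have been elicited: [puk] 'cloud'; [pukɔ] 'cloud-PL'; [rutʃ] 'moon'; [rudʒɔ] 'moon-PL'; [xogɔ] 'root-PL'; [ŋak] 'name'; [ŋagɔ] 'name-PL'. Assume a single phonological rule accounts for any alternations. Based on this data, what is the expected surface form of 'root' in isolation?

In [ŋak] and [ŋagɔ] the final segment of 'name' alternates: [k] ~ [g].
If /k/ were underlying and a rule turned it into [g] before the PL suffix, 'cloud' would also alternate; but it has [k] in both [puk] and [pukɔ].
The underlying segment must be /g/; voiced obstruents become voiceless word-finally, yielding [k] there.
The one attested form of 'root', [xogɔ], shows underlying /xog/. Applying the same rule word-finally gives [xok].

[xok]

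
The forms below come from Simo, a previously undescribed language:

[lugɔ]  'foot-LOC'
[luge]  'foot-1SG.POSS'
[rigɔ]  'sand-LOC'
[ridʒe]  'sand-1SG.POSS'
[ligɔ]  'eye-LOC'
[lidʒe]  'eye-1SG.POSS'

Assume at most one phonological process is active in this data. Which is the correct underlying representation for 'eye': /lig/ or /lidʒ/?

/lidʒ/

'eye' shows [g] ~ [dʒ] at the end of the stem ([ligɔ] vs [lidʒe]).
Compare 'foot', with invariant [g] in [lugɔ] and [luge]: an analysis with underlying /g/ and a rule producing [dʒ] before the 1SG.POSS suffix would wrongly predict alternation here too.
Therefore /dʒ/ is basic and [g] is derived by depalatalization (palato-alveolar /dʒ/ becomes [g] when no front vowel follows).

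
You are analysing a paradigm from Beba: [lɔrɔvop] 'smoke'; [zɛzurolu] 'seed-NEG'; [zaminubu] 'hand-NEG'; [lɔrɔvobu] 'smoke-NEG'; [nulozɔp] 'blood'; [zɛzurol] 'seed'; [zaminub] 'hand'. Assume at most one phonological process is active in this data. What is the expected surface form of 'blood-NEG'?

[nulozɔbu]

The stem for 'smoke' ends in [b] in [lɔrɔvobu] but [p] in [lɔrɔvop].
If /b/ were underlying and a rule turned it into [p] in isolation, 'hand' would also alternate; but it has [b] in both [zaminubu] and [zaminub].
The alternation reflects intervocalic voicing: voiceless stops become voiced between vowels. /p/ is underlying.
From [nulozɔp] the stem 'blood' is /nulozɔp/; between vowels this yields [nulozɔbu].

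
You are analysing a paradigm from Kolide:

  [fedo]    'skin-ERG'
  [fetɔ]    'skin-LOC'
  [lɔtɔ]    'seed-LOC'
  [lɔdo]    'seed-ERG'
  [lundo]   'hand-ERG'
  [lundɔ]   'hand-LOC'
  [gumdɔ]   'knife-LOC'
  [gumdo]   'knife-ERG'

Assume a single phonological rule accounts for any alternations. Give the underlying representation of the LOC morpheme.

The LOC suffix surfaces as [-dɔ] and [-tɔ], depending on the final segment of the stem.
By contrast the ERG suffix keeps its initial [d] throughout — that segment must be underlying.
So the underlying form is /-tɔ/, and voiceless stops become voiced after a nasal.

/-tɔ/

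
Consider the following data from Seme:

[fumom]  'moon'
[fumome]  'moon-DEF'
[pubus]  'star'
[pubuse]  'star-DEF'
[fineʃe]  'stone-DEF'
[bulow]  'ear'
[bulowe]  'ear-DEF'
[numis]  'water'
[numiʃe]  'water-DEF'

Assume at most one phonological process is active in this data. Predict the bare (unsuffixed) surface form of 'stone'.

[fines]

'water' shows [s] ~ [ʃ] at the end of the stem ([numis] vs [numiʃe]).
But 'star' keeps [s] in both environments ([pubus], [pubuse]), so there is no rule changing /s/ to [ʃ] before the DEF suffix.
So /ʃ/ is underlying, and a rule of depalatalization — palato-alveolar /ʃ/ becomes [s] when no front vowel follows — gives [s].
The one attested form of 'stone', [fineʃe], shows underlying /fineʃ/. Applying the same rule when no front vowel follows gives [fines].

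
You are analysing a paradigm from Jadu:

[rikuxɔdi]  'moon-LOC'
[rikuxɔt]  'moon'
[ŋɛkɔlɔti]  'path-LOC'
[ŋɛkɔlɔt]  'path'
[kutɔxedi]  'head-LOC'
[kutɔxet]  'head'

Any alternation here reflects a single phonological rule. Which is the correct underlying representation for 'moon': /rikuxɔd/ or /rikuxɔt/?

The stem for 'moon' ends in [d] in [rikuxɔdi] but [t] in [rikuxɔt].
Compare 'path', with invariant [t] in [ŋɛkɔlɔti] and [ŋɛkɔlɔt]: an analysis with underlying /t/ and a rule producing [d] before the LOC suffix would wrongly predict alternation here too.
Therefore /d/ is basic and [t] is derived by word-final obstruent devoicing (voiced obstruents become voiceless word-finally).

/rikuxɔd/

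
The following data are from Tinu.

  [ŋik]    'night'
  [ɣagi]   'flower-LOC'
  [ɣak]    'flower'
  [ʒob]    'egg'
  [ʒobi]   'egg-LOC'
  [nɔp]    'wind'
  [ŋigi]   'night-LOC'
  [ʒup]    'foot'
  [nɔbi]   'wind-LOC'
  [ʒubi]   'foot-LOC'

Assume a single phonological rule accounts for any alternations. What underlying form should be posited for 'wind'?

/nɔp/

'wind' shows [b] ~ [p] at the end of the stem ([nɔbi] vs [nɔp]).
But 'egg' keeps [b] in both environments ([ʒobi], [ʒob]), so there is no rule changing /b/ to [p] in isolation.
Therefore /p/ is basic and [b] is derived by intervocalic voicing (voiceless stops become voiced between vowels).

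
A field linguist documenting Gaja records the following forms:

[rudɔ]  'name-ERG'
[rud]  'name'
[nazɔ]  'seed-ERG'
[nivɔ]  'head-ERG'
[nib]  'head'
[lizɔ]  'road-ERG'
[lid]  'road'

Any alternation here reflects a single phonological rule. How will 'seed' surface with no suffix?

[nad]

'road' shows [z] ~ [d] at the end of the stem ([lizɔ] vs [lid]).
But 'name' keeps [d] in both environments ([rudɔ], [rud]), so there is no rule changing /d/ to [z] before the ERG suffix.
So /z/ is underlying, and a rule of word-final hardening — voiced fricatives become stops word-finally — gives [d].
From [nazɔ] the stem 'seed' is /naz/; word-finally this yields [nad].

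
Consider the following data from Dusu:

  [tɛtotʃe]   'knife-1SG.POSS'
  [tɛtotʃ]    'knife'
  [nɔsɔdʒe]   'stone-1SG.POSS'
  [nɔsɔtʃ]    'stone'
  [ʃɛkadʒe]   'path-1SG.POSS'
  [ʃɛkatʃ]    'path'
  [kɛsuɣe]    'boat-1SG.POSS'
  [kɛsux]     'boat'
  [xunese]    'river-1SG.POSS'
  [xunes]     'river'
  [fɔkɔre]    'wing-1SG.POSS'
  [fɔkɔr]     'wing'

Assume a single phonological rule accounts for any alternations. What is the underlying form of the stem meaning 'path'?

'path' shows [dʒ] ~ [tʃ] at the end of the stem ([ʃɛkadʒe] vs [ʃɛkatʃ]).
If /tʃ/ were underlying and a rule turned it into [dʒ] before the 1SG.POSS suffix, 'knife' would also alternate; but it has [tʃ] in both [tɛtotʃe] and [tɛtotʃ].
The underlying segment must be /dʒ/; voiced obstruents become voiceless word-finally, yielding [tʃ] there.
The underlying form of 'path' is therefore /ʃɛkadʒ/.

/ʃɛkadʒ/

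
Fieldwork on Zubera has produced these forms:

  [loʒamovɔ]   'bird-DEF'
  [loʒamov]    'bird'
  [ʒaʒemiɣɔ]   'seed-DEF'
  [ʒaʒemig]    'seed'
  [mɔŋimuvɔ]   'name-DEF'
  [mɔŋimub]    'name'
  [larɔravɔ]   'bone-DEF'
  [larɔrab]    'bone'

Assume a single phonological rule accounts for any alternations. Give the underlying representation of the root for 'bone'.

/larɔrab/

The root 'bone' surfaces as [larɔravɔ] and [larɔrab], with a stem-final [v] ~ [b] alternation.
If /v/ were underlying and a rule turned it into [b] in isolation, 'bird' would also alternate; but it has [v] in both [loʒamovɔ] and [loʒamov].
The alternation reflects intervocalic spirantization: voiced stops become fricatives between vowels. /b/ is underlying.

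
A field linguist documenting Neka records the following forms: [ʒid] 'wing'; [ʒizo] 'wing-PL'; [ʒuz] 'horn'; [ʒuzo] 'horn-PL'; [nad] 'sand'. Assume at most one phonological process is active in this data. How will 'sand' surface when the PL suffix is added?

[nazo]

'wing' shows [d] ~ [z] at the end of the stem ([ʒid] vs [ʒizo]).
The stem 'horn' ([ʒuz], [ʒuzo]) shows [z] unchanged in both environments, so [z] cannot be basic with [d] derived in isolation.
The underlying segment must be /d/; voiced stops become fricatives between vowels, yielding [z] there.
From [nad] the stem 'sand' is /nad/; between vowels this yields [nazo].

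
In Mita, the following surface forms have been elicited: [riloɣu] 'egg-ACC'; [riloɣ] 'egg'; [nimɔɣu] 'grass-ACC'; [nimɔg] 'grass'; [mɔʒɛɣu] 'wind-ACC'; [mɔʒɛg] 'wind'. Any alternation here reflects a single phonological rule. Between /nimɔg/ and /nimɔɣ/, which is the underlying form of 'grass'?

'grass' shows [ɣ] ~ [g] at the end of the stem ([nimɔɣu] vs [nimɔg]).
The stem 'egg' ([riloɣu], [riloɣ]) shows [ɣ] unchanged in both environments, so [ɣ] cannot be basic with [g] derived in isolation.
Therefore /g/ is basic and [ɣ] is derived by intervocalic spirantization (voiced stops become fricatives between vowels).

/nimɔg/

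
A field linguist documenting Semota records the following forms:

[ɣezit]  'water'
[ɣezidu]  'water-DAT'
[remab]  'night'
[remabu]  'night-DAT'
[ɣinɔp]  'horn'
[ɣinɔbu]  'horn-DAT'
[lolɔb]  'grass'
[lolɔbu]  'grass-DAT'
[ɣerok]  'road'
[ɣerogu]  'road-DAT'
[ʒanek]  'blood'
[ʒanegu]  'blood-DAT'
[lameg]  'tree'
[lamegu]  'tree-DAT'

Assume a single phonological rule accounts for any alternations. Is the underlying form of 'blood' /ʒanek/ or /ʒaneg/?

/ʒanek/

The stem for 'blood' ends in [k] in [ʒanek] but [g] in [ʒanegu].
The stem 'tree' ([lameg], [lamegu]) shows [g] unchanged in both environments, so [g] cannot be basic with [k] derived in isolation.
The underlying segment must be /k/; voiceless stops become voiced between vowels, yielding [g] there.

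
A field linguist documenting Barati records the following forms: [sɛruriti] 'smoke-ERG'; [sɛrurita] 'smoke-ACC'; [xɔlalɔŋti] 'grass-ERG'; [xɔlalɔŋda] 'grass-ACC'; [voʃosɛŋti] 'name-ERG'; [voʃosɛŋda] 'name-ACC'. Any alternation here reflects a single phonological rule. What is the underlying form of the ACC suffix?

The ACC morpheme has two allomorphs, [-da] and [-ta].
The ERG suffix, which begins with [t], is invariant after every stem; so [t] is not altered by any rule here.
So the underlying form is /-da/, and voiced stops become voiceless after a vowel.

/-da/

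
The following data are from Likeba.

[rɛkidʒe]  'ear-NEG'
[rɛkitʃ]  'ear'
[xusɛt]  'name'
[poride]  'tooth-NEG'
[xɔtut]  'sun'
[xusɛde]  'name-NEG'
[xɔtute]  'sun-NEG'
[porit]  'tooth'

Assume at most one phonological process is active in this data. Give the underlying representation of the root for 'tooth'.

/porid/

The stem for 'tooth' ends in [d] in [poride] but [t] in [porit].
The stem 'sun' ([xɔtute], [xɔtut]) shows [t] unchanged in both environments, so [t] cannot be basic with [d] derived before the NEG suffix.
The alternation reflects word-final obstruent devoicing: voiced obstruents become voiceless word-finally. /d/ is underlying.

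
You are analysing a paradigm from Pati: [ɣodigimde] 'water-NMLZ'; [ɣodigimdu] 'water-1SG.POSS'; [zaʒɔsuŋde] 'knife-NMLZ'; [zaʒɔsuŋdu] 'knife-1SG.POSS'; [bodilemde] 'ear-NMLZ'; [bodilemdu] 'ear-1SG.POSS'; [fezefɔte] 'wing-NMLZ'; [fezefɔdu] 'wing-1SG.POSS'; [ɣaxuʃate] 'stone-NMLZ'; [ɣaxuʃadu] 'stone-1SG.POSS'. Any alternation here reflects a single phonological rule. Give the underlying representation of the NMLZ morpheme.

The NMLZ morpheme has two allomorphs, [-de] and [-te].
By contrast the 1SG.POSS suffix keeps its initial [d] throughout — that segment must be underlying.
The NMLZ suffix is therefore /-te/ underlyingly, with post-nasal voicing: voiceless stops become voiced after a nasal.

/-te/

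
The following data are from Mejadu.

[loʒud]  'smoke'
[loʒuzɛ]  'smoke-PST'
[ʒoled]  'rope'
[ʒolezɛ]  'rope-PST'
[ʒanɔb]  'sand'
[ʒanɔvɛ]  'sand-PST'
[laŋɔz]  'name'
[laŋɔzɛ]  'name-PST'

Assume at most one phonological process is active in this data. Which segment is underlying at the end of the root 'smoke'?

/d/

The root 'smoke' surfaces as [loʒud] and [loʒuzɛ], with a stem-final [d] ~ [z] alternation.
But 'name' keeps [z] in both environments ([laŋɔz], [laŋɔzɛ]), so there is no rule changing /z/ to [d] in isolation.
So /d/ is underlying, and a rule of intervocalic spirantization — voiced stops become fricatives between vowels — gives [z].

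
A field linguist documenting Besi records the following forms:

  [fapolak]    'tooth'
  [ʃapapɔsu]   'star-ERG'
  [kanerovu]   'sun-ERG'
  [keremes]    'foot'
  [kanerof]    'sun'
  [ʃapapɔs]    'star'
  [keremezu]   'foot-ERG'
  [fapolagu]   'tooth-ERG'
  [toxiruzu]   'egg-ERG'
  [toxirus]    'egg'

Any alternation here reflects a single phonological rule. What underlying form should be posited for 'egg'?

/toxiruz/

'egg' shows [s] ~ [z] at the end of the stem ([toxirus] vs [toxiruzu]).
But 'star' keeps [s] in both environments ([ʃapapɔs], [ʃapapɔsu]), so there is no rule changing /s/ to [z] before the ERG suffix.
Therefore /z/ is basic and [s] is derived by word-final obstruent devoicing (voiced obstruents become voiceless word-finally).
The underlying form of 'egg' is therefore /toxiruz/.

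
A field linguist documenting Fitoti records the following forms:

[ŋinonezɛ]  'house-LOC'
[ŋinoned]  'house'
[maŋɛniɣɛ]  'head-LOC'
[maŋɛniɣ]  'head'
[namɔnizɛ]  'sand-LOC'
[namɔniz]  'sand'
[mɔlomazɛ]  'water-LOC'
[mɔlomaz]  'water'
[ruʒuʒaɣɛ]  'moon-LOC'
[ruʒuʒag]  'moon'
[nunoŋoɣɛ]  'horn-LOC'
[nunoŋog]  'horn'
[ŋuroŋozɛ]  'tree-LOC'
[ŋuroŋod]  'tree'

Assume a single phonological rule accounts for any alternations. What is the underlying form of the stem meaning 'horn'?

/nunoŋog/

The stem for 'horn' ends in [ɣ] in [nunoŋoɣɛ] but [g] in [nunoŋog].
But 'head' keeps [ɣ] in both environments ([maŋɛniɣɛ], [maŋɛniɣ]), so there is no rule changing /ɣ/ to [g] in isolation.
So /g/ is underlying, and a rule of intervocalic spirantization — voiced stops become fricatives between vowels — gives [ɣ].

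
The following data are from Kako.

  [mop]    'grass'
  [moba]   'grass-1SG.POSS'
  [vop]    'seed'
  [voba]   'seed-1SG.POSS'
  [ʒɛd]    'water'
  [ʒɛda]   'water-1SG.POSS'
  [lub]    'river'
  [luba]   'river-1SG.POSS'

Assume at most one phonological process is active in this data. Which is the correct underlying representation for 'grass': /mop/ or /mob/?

/mop/

The stem for 'grass' ends in [p] in [mop] but [b] in [moba].
The stem 'river' ([lub], [luba]) shows [b] unchanged in both environments, so [b] cannot be basic with [p] derived in isolation.
The underlying segment must be /p/; voiceless stops become voiced between vowels, yielding [b] there.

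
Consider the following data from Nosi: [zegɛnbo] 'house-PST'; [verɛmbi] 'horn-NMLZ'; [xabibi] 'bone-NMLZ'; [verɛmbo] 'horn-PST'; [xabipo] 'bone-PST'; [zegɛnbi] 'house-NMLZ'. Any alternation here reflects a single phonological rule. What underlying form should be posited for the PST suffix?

/-po/

The PST morpheme has two allomorphs, [-bo] and [-po].
The NMLZ suffix, which begins with [b], is invariant after every stem; so [b] is not altered by any rule here.
The PST suffix is therefore /-po/ underlyingly, with post-nasal voicing: voiceless stops become voiced after a nasal.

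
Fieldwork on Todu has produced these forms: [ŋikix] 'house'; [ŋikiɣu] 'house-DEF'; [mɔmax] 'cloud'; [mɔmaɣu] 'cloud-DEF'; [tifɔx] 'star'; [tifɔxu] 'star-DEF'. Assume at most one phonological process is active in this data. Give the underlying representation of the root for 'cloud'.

/mɔmaɣ/

'cloud' shows [x] ~ [ɣ] at the end of the stem ([mɔmax] vs [mɔmaɣu]).
But 'star' keeps [x] in both environments ([tifɔx], [tifɔxu]), so there is no rule changing /x/ to [ɣ] before the DEF suffix.
The underlying segment must be /ɣ/; voiced obstruents become voiceless word-finally, yielding [x] there.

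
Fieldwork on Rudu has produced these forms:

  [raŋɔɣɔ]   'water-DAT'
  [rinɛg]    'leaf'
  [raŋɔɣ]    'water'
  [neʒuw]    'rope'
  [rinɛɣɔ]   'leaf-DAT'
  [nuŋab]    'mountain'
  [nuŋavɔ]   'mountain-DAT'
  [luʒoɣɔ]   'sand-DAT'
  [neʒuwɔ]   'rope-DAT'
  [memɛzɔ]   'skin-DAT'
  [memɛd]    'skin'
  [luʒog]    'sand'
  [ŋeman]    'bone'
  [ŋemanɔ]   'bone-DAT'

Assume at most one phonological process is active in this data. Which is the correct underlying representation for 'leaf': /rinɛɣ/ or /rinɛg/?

/rinɛg/

'leaf' shows [g] ~ [ɣ] at the end of the stem ([rinɛg] vs [rinɛɣɔ]).
The stem 'water' ([raŋɔɣ], [raŋɔɣɔ]) shows [ɣ] unchanged in both environments, so [ɣ] cannot be basic with [g] derived in isolation.
So /g/ is underlying, and a rule of intervocalic spirantization — voiced stops become fricatives between vowels — gives [ɣ].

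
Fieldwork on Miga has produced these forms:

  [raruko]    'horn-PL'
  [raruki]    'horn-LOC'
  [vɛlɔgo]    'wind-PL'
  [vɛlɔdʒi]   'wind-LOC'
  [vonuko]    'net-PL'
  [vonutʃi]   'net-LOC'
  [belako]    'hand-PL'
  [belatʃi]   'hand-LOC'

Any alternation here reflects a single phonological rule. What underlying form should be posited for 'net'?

The stem for 'net' ends in [k] in [vonuko] but [tʃ] in [vonutʃi].
If /k/ were underlying and a rule turned it into [tʃ] before the LOC suffix, 'horn' would also alternate; but it has [k] in both [raruko] and [raruki].
The underlying segment must be /tʃ/; palato-alveolar /tʃ/ and /dʒ/ become [k] and [g] when no front vowel follows, yielding [k] there.
So 'net' = /vonutʃ/.

/vonutʃ/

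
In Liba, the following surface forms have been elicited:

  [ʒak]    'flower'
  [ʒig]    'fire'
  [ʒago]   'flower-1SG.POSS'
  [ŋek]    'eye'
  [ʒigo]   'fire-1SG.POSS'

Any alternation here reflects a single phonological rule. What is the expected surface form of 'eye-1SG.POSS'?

[ŋego]

'flower' shows [k] ~ [g] at the end of the stem ([ʒak] vs [ʒago]).
But 'fire' keeps [g] in both environments ([ʒig], [ʒigo]), so there is no rule changing /g/ to [k] in isolation.
So /k/ is underlying, and a rule of intervocalic voicing — voiceless stops become voiced between vowels — gives [g].
From [ŋek] the stem 'eye' is /ŋek/; between vowels this yields [ŋego].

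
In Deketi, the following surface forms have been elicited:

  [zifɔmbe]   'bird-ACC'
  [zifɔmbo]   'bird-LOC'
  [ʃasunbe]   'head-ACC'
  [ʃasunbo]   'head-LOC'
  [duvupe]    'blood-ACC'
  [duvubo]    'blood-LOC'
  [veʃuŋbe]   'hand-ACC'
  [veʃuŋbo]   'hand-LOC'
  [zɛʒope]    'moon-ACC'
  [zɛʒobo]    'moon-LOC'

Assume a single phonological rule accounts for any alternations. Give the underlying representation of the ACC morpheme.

The ACC suffix surfaces as [-be] and [-pe], depending on the final segment of the stem.
By contrast the LOC suffix keeps its initial [b] throughout — that segment must be underlying.
So the underlying form is /-pe/, and voiceless stops become voiced after a nasal.

/-pe/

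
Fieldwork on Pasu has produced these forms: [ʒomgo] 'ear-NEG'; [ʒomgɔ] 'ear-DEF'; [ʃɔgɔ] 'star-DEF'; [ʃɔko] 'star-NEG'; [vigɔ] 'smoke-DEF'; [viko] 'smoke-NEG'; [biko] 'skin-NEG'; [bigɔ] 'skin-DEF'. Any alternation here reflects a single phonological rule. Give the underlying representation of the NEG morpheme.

/-ko/

The NEG morpheme has two allomorphs, [-go] and [-ko].
The DEF suffix, which begins with [g], is invariant after every stem; so [g] is not altered by any rule here.
So the underlying form is /-ko/, and voiceless stops become voiced after a nasal.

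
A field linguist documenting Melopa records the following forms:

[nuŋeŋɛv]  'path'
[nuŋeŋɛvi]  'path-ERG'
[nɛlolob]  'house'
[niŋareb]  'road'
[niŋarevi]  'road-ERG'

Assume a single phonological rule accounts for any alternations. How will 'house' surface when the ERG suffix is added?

The stem for 'road' ends in [b] in [niŋareb] but [v] in [niŋarevi].
But 'path' keeps [v] in both environments ([nuŋeŋɛv], [nuŋeŋɛvi]), so there is no rule changing /v/ to [b] in isolation.
The alternation reflects intervocalic spirantization: voiced stops become fricatives between vowels. /b/ is underlying.
From [nɛlolob] the stem 'house' is /nɛlolob/; between vowels this yields [nɛlolovi].

[nɛlolovi]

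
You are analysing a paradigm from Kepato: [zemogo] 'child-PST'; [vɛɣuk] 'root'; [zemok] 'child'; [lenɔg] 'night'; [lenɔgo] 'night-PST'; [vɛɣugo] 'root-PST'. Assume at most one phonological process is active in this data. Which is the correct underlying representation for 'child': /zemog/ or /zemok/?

The root 'child' surfaces as [zemok] and [zemogo], with a stem-final [k] ~ [g] alternation.
If /g/ were underlying and a rule turned it into [k] in isolation, 'night' would also alternate; but it has [g] in both [lenɔg] and [lenɔgo].
Therefore /k/ is basic and [g] is derived by intervocalic voicing (voiceless stops become voiced between vowels).

/zemok/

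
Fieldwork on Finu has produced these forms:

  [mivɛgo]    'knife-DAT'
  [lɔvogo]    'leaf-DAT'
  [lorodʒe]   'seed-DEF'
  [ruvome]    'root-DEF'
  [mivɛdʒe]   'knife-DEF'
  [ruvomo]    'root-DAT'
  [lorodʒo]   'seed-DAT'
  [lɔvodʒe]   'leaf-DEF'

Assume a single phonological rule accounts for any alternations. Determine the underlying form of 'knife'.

The root 'knife' surfaces as [mivɛgo] and [mivɛdʒe], with a stem-final [g] ~ [dʒ] alternation.
The stem 'seed' ([lorodʒo], [lorodʒe]) shows [dʒ] unchanged in both environments, so [dʒ] cannot be basic with [g] derived before the DAT suffix.
The alternation reflects palatalization before a front vowel: /g/ becomes palato-alveolar [dʒ] before a front vowel. /g/ is underlying.
So 'knife' = /mivɛg/.

/mivɛg/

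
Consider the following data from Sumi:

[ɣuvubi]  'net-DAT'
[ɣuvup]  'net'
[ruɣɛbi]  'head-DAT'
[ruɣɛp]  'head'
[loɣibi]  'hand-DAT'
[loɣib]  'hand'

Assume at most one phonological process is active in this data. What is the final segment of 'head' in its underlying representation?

In [ruɣɛbi] and [ruɣɛp] the final segment of 'head' alternates: [b] ~ [p].
Compare 'hand', with invariant [b] in [loɣibi] and [loɣib]: an analysis with underlying /b/ and a rule producing [p] in isolation would wrongly predict alternation here too.
The alternation reflects intervocalic voicing: voiceless stops become voiced between vowels. /p/ is underlying.

/p/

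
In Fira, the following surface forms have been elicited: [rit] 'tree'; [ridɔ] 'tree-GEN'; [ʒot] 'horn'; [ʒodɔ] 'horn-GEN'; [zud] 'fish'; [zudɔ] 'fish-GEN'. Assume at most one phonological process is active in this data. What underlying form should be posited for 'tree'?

'tree' shows [t] ~ [d] at the end of the stem ([rit] vs [ridɔ]).
If /d/ were underlying and a rule turned it into [t] in isolation, 'fish' would also alternate; but it has [d] in both [zud] and [zudɔ].
Therefore /t/ is basic and [d] is derived by intervocalic voicing (voiceless stops become voiced between vowels).
The underlying form of 'tree' is therefore /rit/.

/rit/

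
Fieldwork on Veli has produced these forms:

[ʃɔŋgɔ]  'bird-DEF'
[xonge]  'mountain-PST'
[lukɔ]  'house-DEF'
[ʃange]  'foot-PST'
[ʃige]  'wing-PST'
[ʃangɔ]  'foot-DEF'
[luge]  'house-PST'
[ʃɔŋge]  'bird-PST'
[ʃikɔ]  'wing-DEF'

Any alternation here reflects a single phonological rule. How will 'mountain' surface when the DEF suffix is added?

[xongɔ]

The DEF suffix surfaces as [-gɔ] and [-kɔ], depending on the final segment of the stem.
The PST suffix, which begins with [g], is invariant after every stem; so [g] is not altered by any rule here.
So the underlying form is /-kɔ/, and voiceless stops become voiced after a nasal.
After 'mountain', which ends in a nasal, the suffix surfaces as [-gɔ], giving [xongɔ].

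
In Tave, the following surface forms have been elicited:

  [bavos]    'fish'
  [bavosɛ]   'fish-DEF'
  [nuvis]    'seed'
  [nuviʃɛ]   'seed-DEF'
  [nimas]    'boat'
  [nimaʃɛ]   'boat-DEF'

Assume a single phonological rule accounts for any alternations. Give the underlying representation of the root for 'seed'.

/nuviʃ/

The stem for 'seed' ends in [s] in [nuvis] but [ʃ] in [nuviʃɛ].
Compare 'fish', with invariant [s] in [bavos] and [bavosɛ]: an analysis with underlying /s/ and a rule producing [ʃ] before the DEF suffix would wrongly predict alternation here too.
Therefore /ʃ/ is basic and [s] is derived by depalatalization (palato-alveolar /ʃ/ becomes [s] when no front vowel follows).
The underlying form of 'seed' is therefore /nuviʃ/.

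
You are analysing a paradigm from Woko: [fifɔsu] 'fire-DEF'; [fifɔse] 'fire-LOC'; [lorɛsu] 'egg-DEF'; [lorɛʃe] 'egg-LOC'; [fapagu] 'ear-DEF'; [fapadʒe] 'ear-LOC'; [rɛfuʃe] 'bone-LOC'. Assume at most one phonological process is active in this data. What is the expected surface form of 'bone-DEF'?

The root 'egg' surfaces as [lorɛsu] and [lorɛʃe], with a stem-final [s] ~ [ʃ] alternation.
If /s/ were underlying and a rule turned it into [ʃ] before the LOC suffix, 'fire' would also alternate; but it has [s] in both [fifɔsu] and [fifɔse].
Therefore /ʃ/ is basic and [s] is derived by depalatalization (palato-alveolar /dʒ/ and /ʃ/ become [g] and [s] when no front vowel follows).
From [rɛfuʃe] the stem 'bone' is /rɛfuʃ/; when no front vowel follows this yields [rɛfusu].

[rɛfusu]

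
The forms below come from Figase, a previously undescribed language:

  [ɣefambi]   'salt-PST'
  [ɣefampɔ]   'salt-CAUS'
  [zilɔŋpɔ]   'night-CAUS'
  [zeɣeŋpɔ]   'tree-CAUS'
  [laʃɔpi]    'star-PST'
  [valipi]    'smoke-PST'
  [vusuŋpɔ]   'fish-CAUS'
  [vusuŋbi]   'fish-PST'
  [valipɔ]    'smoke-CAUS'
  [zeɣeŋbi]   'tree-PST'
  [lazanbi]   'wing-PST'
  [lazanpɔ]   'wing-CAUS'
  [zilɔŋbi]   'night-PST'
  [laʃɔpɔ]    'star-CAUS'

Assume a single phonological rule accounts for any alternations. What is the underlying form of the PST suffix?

The PST morpheme has two allomorphs, [-bi] and [-pi].
By contrast the CAUS suffix keeps its initial [p] throughout — that segment must be underlying.
So the underlying form is /-bi/, and voiced stops become voiceless after a vowel.

/-bi/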